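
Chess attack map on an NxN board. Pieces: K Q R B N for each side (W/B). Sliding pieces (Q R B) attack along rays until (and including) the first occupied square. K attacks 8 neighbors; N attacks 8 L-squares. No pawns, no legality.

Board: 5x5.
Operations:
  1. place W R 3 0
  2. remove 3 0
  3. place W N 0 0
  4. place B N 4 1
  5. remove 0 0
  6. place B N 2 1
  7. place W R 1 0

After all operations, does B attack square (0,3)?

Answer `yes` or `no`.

Answer: no

Derivation:
Op 1: place WR@(3,0)
Op 2: remove (3,0)
Op 3: place WN@(0,0)
Op 4: place BN@(4,1)
Op 5: remove (0,0)
Op 6: place BN@(2,1)
Op 7: place WR@(1,0)
Per-piece attacks for B:
  BN@(2,1): attacks (3,3) (4,2) (1,3) (0,2) (4,0) (0,0)
  BN@(4,1): attacks (3,3) (2,2) (2,0)
B attacks (0,3): no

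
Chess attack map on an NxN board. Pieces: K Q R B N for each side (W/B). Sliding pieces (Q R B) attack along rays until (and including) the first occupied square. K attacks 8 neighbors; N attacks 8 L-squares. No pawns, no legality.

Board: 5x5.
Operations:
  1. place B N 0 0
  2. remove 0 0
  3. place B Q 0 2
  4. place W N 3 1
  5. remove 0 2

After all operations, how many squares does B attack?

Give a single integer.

Op 1: place BN@(0,0)
Op 2: remove (0,0)
Op 3: place BQ@(0,2)
Op 4: place WN@(3,1)
Op 5: remove (0,2)
Per-piece attacks for B:
Union (0 distinct): (none)

Answer: 0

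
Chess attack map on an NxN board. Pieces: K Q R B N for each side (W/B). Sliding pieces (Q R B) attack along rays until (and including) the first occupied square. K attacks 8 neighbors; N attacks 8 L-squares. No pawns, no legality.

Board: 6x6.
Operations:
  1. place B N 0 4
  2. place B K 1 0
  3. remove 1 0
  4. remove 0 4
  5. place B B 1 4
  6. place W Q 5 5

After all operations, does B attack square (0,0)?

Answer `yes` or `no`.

Op 1: place BN@(0,4)
Op 2: place BK@(1,0)
Op 3: remove (1,0)
Op 4: remove (0,4)
Op 5: place BB@(1,4)
Op 6: place WQ@(5,5)
Per-piece attacks for B:
  BB@(1,4): attacks (2,5) (2,3) (3,2) (4,1) (5,0) (0,5) (0,3)
B attacks (0,0): no

Answer: no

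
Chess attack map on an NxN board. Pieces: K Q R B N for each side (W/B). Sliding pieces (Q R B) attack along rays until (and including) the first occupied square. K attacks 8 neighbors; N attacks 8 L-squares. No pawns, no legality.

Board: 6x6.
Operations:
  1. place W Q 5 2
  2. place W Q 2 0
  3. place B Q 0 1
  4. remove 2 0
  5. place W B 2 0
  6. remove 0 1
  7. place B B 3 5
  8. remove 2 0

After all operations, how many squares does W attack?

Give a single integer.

Op 1: place WQ@(5,2)
Op 2: place WQ@(2,0)
Op 3: place BQ@(0,1)
Op 4: remove (2,0)
Op 5: place WB@(2,0)
Op 6: remove (0,1)
Op 7: place BB@(3,5)
Op 8: remove (2,0)
Per-piece attacks for W:
  WQ@(5,2): attacks (5,3) (5,4) (5,5) (5,1) (5,0) (4,2) (3,2) (2,2) (1,2) (0,2) (4,3) (3,4) (2,5) (4,1) (3,0)
Union (15 distinct): (0,2) (1,2) (2,2) (2,5) (3,0) (3,2) (3,4) (4,1) (4,2) (4,3) (5,0) (5,1) (5,3) (5,4) (5,5)

Answer: 15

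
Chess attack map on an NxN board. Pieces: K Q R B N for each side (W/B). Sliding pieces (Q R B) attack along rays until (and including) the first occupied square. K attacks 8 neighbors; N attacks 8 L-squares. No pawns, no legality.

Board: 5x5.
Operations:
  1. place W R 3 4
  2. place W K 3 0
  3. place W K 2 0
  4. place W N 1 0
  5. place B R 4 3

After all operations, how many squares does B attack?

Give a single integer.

Answer: 8

Derivation:
Op 1: place WR@(3,4)
Op 2: place WK@(3,0)
Op 3: place WK@(2,0)
Op 4: place WN@(1,0)
Op 5: place BR@(4,3)
Per-piece attacks for B:
  BR@(4,3): attacks (4,4) (4,2) (4,1) (4,0) (3,3) (2,3) (1,3) (0,3)
Union (8 distinct): (0,3) (1,3) (2,3) (3,3) (4,0) (4,1) (4,2) (4,4)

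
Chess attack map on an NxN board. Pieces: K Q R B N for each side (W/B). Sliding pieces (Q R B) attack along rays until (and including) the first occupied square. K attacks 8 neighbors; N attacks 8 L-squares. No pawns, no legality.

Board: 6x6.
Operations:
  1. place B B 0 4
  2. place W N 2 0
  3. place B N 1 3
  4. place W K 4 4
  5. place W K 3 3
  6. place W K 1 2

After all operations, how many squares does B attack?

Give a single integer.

Op 1: place BB@(0,4)
Op 2: place WN@(2,0)
Op 3: place BN@(1,3)
Op 4: place WK@(4,4)
Op 5: place WK@(3,3)
Op 6: place WK@(1,2)
Per-piece attacks for B:
  BB@(0,4): attacks (1,5) (1,3) [ray(1,-1) blocked at (1,3)]
  BN@(1,3): attacks (2,5) (3,4) (0,5) (2,1) (3,2) (0,1)
Union (8 distinct): (0,1) (0,5) (1,3) (1,5) (2,1) (2,5) (3,2) (3,4)

Answer: 8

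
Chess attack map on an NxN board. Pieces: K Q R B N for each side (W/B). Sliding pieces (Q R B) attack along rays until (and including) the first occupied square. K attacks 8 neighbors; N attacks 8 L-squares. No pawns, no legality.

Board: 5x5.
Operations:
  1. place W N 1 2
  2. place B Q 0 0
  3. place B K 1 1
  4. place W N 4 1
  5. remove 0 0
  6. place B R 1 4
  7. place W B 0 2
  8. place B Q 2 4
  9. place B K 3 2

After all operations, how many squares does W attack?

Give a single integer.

Answer: 9

Derivation:
Op 1: place WN@(1,2)
Op 2: place BQ@(0,0)
Op 3: place BK@(1,1)
Op 4: place WN@(4,1)
Op 5: remove (0,0)
Op 6: place BR@(1,4)
Op 7: place WB@(0,2)
Op 8: place BQ@(2,4)
Op 9: place BK@(3,2)
Per-piece attacks for W:
  WB@(0,2): attacks (1,3) (2,4) (1,1) [ray(1,1) blocked at (2,4); ray(1,-1) blocked at (1,1)]
  WN@(1,2): attacks (2,4) (3,3) (0,4) (2,0) (3,1) (0,0)
  WN@(4,1): attacks (3,3) (2,2) (2,0)
Union (9 distinct): (0,0) (0,4) (1,1) (1,3) (2,0) (2,2) (2,4) (3,1) (3,3)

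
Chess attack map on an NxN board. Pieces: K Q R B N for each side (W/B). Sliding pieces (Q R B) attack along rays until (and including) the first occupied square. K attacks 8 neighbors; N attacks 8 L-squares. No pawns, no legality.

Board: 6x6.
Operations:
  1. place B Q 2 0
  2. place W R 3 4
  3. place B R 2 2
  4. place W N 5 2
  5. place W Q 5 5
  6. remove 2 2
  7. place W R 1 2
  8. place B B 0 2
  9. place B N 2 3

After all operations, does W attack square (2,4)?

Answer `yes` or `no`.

Answer: yes

Derivation:
Op 1: place BQ@(2,0)
Op 2: place WR@(3,4)
Op 3: place BR@(2,2)
Op 4: place WN@(5,2)
Op 5: place WQ@(5,5)
Op 6: remove (2,2)
Op 7: place WR@(1,2)
Op 8: place BB@(0,2)
Op 9: place BN@(2,3)
Per-piece attacks for W:
  WR@(1,2): attacks (1,3) (1,4) (1,5) (1,1) (1,0) (2,2) (3,2) (4,2) (5,2) (0,2) [ray(1,0) blocked at (5,2); ray(-1,0) blocked at (0,2)]
  WR@(3,4): attacks (3,5) (3,3) (3,2) (3,1) (3,0) (4,4) (5,4) (2,4) (1,4) (0,4)
  WN@(5,2): attacks (4,4) (3,3) (4,0) (3,1)
  WQ@(5,5): attacks (5,4) (5,3) (5,2) (4,5) (3,5) (2,5) (1,5) (0,5) (4,4) (3,3) (2,2) (1,1) (0,0) [ray(0,-1) blocked at (5,2)]
W attacks (2,4): yes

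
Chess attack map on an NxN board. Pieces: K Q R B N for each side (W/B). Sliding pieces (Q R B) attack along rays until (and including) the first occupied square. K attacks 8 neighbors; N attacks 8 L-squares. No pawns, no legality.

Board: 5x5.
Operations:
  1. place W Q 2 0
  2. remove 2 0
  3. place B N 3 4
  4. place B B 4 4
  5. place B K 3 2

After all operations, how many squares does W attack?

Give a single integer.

Answer: 0

Derivation:
Op 1: place WQ@(2,0)
Op 2: remove (2,0)
Op 3: place BN@(3,4)
Op 4: place BB@(4,4)
Op 5: place BK@(3,2)
Per-piece attacks for W:
Union (0 distinct): (none)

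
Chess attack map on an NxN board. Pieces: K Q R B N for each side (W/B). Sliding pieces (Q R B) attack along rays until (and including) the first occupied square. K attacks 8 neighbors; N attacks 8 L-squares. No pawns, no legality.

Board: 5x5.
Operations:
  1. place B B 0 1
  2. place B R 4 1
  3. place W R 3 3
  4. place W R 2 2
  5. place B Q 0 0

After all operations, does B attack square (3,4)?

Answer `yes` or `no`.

Answer: yes

Derivation:
Op 1: place BB@(0,1)
Op 2: place BR@(4,1)
Op 3: place WR@(3,3)
Op 4: place WR@(2,2)
Op 5: place BQ@(0,0)
Per-piece attacks for B:
  BQ@(0,0): attacks (0,1) (1,0) (2,0) (3,0) (4,0) (1,1) (2,2) [ray(0,1) blocked at (0,1); ray(1,1) blocked at (2,2)]
  BB@(0,1): attacks (1,2) (2,3) (3,4) (1,0)
  BR@(4,1): attacks (4,2) (4,3) (4,4) (4,0) (3,1) (2,1) (1,1) (0,1) [ray(-1,0) blocked at (0,1)]
B attacks (3,4): yes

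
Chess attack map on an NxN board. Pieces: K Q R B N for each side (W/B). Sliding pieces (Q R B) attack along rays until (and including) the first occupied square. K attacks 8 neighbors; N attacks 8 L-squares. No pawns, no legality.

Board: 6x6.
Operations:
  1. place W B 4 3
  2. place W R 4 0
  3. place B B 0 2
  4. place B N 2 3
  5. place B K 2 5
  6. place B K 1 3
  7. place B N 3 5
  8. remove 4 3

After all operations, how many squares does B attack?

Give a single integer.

Answer: 19

Derivation:
Op 1: place WB@(4,3)
Op 2: place WR@(4,0)
Op 3: place BB@(0,2)
Op 4: place BN@(2,3)
Op 5: place BK@(2,5)
Op 6: place BK@(1,3)
Op 7: place BN@(3,5)
Op 8: remove (4,3)
Per-piece attacks for B:
  BB@(0,2): attacks (1,3) (1,1) (2,0) [ray(1,1) blocked at (1,3)]
  BK@(1,3): attacks (1,4) (1,2) (2,3) (0,3) (2,4) (2,2) (0,4) (0,2)
  BN@(2,3): attacks (3,5) (4,4) (1,5) (0,4) (3,1) (4,2) (1,1) (0,2)
  BK@(2,5): attacks (2,4) (3,5) (1,5) (3,4) (1,4)
  BN@(3,5): attacks (4,3) (5,4) (2,3) (1,4)
Union (19 distinct): (0,2) (0,3) (0,4) (1,1) (1,2) (1,3) (1,4) (1,5) (2,0) (2,2) (2,3) (2,4) (3,1) (3,4) (3,5) (4,2) (4,3) (4,4) (5,4)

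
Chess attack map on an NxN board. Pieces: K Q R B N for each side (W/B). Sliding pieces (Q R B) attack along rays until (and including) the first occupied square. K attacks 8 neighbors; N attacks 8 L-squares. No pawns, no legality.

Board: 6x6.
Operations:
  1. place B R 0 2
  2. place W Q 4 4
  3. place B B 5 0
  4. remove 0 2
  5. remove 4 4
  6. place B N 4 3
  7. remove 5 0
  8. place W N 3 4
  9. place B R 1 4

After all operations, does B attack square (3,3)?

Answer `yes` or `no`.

Op 1: place BR@(0,2)
Op 2: place WQ@(4,4)
Op 3: place BB@(5,0)
Op 4: remove (0,2)
Op 5: remove (4,4)
Op 6: place BN@(4,3)
Op 7: remove (5,0)
Op 8: place WN@(3,4)
Op 9: place BR@(1,4)
Per-piece attacks for B:
  BR@(1,4): attacks (1,5) (1,3) (1,2) (1,1) (1,0) (2,4) (3,4) (0,4) [ray(1,0) blocked at (3,4)]
  BN@(4,3): attacks (5,5) (3,5) (2,4) (5,1) (3,1) (2,2)
B attacks (3,3): no

Answer: no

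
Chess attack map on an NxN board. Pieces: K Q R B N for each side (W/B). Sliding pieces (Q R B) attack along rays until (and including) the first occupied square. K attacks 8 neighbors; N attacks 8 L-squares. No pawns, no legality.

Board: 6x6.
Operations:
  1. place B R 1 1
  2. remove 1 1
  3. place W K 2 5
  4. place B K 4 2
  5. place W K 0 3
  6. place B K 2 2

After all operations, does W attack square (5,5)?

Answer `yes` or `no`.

Answer: no

Derivation:
Op 1: place BR@(1,1)
Op 2: remove (1,1)
Op 3: place WK@(2,5)
Op 4: place BK@(4,2)
Op 5: place WK@(0,3)
Op 6: place BK@(2,2)
Per-piece attacks for W:
  WK@(0,3): attacks (0,4) (0,2) (1,3) (1,4) (1,2)
  WK@(2,5): attacks (2,4) (3,5) (1,5) (3,4) (1,4)
W attacks (5,5): no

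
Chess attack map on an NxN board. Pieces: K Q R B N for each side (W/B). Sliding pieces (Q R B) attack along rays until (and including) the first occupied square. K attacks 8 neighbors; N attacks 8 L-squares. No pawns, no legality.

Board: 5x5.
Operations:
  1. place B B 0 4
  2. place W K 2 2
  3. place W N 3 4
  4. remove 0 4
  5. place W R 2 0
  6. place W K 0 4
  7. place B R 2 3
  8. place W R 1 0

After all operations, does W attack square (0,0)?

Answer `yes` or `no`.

Answer: yes

Derivation:
Op 1: place BB@(0,4)
Op 2: place WK@(2,2)
Op 3: place WN@(3,4)
Op 4: remove (0,4)
Op 5: place WR@(2,0)
Op 6: place WK@(0,4)
Op 7: place BR@(2,3)
Op 8: place WR@(1,0)
Per-piece attacks for W:
  WK@(0,4): attacks (0,3) (1,4) (1,3)
  WR@(1,0): attacks (1,1) (1,2) (1,3) (1,4) (2,0) (0,0) [ray(1,0) blocked at (2,0)]
  WR@(2,0): attacks (2,1) (2,2) (3,0) (4,0) (1,0) [ray(0,1) blocked at (2,2); ray(-1,0) blocked at (1,0)]
  WK@(2,2): attacks (2,3) (2,1) (3,2) (1,2) (3,3) (3,1) (1,3) (1,1)
  WN@(3,4): attacks (4,2) (2,2) (1,3)
W attacks (0,0): yes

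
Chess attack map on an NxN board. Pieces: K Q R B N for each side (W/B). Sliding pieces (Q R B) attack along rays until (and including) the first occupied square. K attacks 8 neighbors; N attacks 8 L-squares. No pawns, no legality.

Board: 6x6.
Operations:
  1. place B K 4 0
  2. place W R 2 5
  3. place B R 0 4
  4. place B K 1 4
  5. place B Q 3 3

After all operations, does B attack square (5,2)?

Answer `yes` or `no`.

Op 1: place BK@(4,0)
Op 2: place WR@(2,5)
Op 3: place BR@(0,4)
Op 4: place BK@(1,4)
Op 5: place BQ@(3,3)
Per-piece attacks for B:
  BR@(0,4): attacks (0,5) (0,3) (0,2) (0,1) (0,0) (1,4) [ray(1,0) blocked at (1,4)]
  BK@(1,4): attacks (1,5) (1,3) (2,4) (0,4) (2,5) (2,3) (0,5) (0,3)
  BQ@(3,3): attacks (3,4) (3,5) (3,2) (3,1) (3,0) (4,3) (5,3) (2,3) (1,3) (0,3) (4,4) (5,5) (4,2) (5,1) (2,4) (1,5) (2,2) (1,1) (0,0)
  BK@(4,0): attacks (4,1) (5,0) (3,0) (5,1) (3,1)
B attacks (5,2): no

Answer: no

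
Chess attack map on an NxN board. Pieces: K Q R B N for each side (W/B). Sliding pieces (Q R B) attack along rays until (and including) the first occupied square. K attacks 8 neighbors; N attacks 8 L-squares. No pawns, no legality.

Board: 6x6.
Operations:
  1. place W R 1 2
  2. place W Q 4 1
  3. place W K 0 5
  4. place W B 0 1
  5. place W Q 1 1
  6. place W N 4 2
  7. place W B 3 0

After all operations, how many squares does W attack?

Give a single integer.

Op 1: place WR@(1,2)
Op 2: place WQ@(4,1)
Op 3: place WK@(0,5)
Op 4: place WB@(0,1)
Op 5: place WQ@(1,1)
Op 6: place WN@(4,2)
Op 7: place WB@(3,0)
Per-piece attacks for W:
  WB@(0,1): attacks (1,2) (1,0) [ray(1,1) blocked at (1,2)]
  WK@(0,5): attacks (0,4) (1,5) (1,4)
  WQ@(1,1): attacks (1,2) (1,0) (2,1) (3,1) (4,1) (0,1) (2,2) (3,3) (4,4) (5,5) (2,0) (0,2) (0,0) [ray(0,1) blocked at (1,2); ray(1,0) blocked at (4,1); ray(-1,0) blocked at (0,1)]
  WR@(1,2): attacks (1,3) (1,4) (1,5) (1,1) (2,2) (3,2) (4,2) (0,2) [ray(0,-1) blocked at (1,1); ray(1,0) blocked at (4,2)]
  WB@(3,0): attacks (4,1) (2,1) (1,2) [ray(1,1) blocked at (4,1); ray(-1,1) blocked at (1,2)]
  WQ@(4,1): attacks (4,2) (4,0) (5,1) (3,1) (2,1) (1,1) (5,2) (5,0) (3,2) (2,3) (1,4) (0,5) (3,0) [ray(0,1) blocked at (4,2); ray(-1,0) blocked at (1,1); ray(-1,1) blocked at (0,5); ray(-1,-1) blocked at (3,0)]
  WN@(4,2): attacks (5,4) (3,4) (2,3) (5,0) (3,0) (2,1)
Union (29 distinct): (0,0) (0,1) (0,2) (0,4) (0,5) (1,0) (1,1) (1,2) (1,3) (1,4) (1,5) (2,0) (2,1) (2,2) (2,3) (3,0) (3,1) (3,2) (3,3) (3,4) (4,0) (4,1) (4,2) (4,4) (5,0) (5,1) (5,2) (5,4) (5,5)

Answer: 29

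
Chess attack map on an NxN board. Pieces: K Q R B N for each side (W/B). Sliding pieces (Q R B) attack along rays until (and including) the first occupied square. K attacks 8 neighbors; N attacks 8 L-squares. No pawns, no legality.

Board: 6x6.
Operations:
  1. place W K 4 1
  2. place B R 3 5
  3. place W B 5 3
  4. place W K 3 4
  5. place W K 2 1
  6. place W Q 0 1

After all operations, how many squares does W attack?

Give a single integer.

Answer: 28

Derivation:
Op 1: place WK@(4,1)
Op 2: place BR@(3,5)
Op 3: place WB@(5,3)
Op 4: place WK@(3,4)
Op 5: place WK@(2,1)
Op 6: place WQ@(0,1)
Per-piece attacks for W:
  WQ@(0,1): attacks (0,2) (0,3) (0,4) (0,5) (0,0) (1,1) (2,1) (1,2) (2,3) (3,4) (1,0) [ray(1,0) blocked at (2,1); ray(1,1) blocked at (3,4)]
  WK@(2,1): attacks (2,2) (2,0) (3,1) (1,1) (3,2) (3,0) (1,2) (1,0)
  WK@(3,4): attacks (3,5) (3,3) (4,4) (2,4) (4,5) (4,3) (2,5) (2,3)
  WK@(4,1): attacks (4,2) (4,0) (5,1) (3,1) (5,2) (5,0) (3,2) (3,0)
  WB@(5,3): attacks (4,4) (3,5) (4,2) (3,1) (2,0) [ray(-1,1) blocked at (3,5)]
Union (28 distinct): (0,0) (0,2) (0,3) (0,4) (0,5) (1,0) (1,1) (1,2) (2,0) (2,1) (2,2) (2,3) (2,4) (2,5) (3,0) (3,1) (3,2) (3,3) (3,4) (3,5) (4,0) (4,2) (4,3) (4,4) (4,5) (5,0) (5,1) (5,2)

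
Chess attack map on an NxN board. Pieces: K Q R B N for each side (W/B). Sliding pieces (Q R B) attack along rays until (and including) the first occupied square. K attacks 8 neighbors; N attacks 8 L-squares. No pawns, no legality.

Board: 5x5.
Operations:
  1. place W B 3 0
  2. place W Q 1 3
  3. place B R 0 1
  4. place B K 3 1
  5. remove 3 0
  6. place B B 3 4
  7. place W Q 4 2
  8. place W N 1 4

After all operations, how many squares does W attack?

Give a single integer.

Answer: 17

Derivation:
Op 1: place WB@(3,0)
Op 2: place WQ@(1,3)
Op 3: place BR@(0,1)
Op 4: place BK@(3,1)
Op 5: remove (3,0)
Op 6: place BB@(3,4)
Op 7: place WQ@(4,2)
Op 8: place WN@(1,4)
Per-piece attacks for W:
  WQ@(1,3): attacks (1,4) (1,2) (1,1) (1,0) (2,3) (3,3) (4,3) (0,3) (2,4) (2,2) (3,1) (0,4) (0,2) [ray(0,1) blocked at (1,4); ray(1,-1) blocked at (3,1)]
  WN@(1,4): attacks (2,2) (3,3) (0,2)
  WQ@(4,2): attacks (4,3) (4,4) (4,1) (4,0) (3,2) (2,2) (1,2) (0,2) (3,3) (2,4) (3,1) [ray(-1,-1) blocked at (3,1)]
Union (17 distinct): (0,2) (0,3) (0,4) (1,0) (1,1) (1,2) (1,4) (2,2) (2,3) (2,4) (3,1) (3,2) (3,3) (4,0) (4,1) (4,3) (4,4)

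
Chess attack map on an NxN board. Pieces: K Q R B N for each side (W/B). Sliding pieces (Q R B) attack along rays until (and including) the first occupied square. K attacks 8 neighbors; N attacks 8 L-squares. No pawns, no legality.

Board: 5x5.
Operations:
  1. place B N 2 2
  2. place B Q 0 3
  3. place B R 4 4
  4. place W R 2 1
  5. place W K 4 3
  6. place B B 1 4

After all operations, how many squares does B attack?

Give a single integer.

Answer: 18

Derivation:
Op 1: place BN@(2,2)
Op 2: place BQ@(0,3)
Op 3: place BR@(4,4)
Op 4: place WR@(2,1)
Op 5: place WK@(4,3)
Op 6: place BB@(1,4)
Per-piece attacks for B:
  BQ@(0,3): attacks (0,4) (0,2) (0,1) (0,0) (1,3) (2,3) (3,3) (4,3) (1,4) (1,2) (2,1) [ray(1,0) blocked at (4,3); ray(1,1) blocked at (1,4); ray(1,-1) blocked at (2,1)]
  BB@(1,4): attacks (2,3) (3,2) (4,1) (0,3) [ray(-1,-1) blocked at (0,3)]
  BN@(2,2): attacks (3,4) (4,3) (1,4) (0,3) (3,0) (4,1) (1,0) (0,1)
  BR@(4,4): attacks (4,3) (3,4) (2,4) (1,4) [ray(0,-1) blocked at (4,3); ray(-1,0) blocked at (1,4)]
Union (18 distinct): (0,0) (0,1) (0,2) (0,3) (0,4) (1,0) (1,2) (1,3) (1,4) (2,1) (2,3) (2,4) (3,0) (3,2) (3,3) (3,4) (4,1) (4,3)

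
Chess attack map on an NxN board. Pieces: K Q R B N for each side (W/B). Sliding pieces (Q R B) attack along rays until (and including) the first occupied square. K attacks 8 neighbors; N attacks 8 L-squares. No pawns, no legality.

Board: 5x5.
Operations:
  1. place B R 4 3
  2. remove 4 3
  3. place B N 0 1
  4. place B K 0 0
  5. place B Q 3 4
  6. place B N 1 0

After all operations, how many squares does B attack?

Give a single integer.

Answer: 18

Derivation:
Op 1: place BR@(4,3)
Op 2: remove (4,3)
Op 3: place BN@(0,1)
Op 4: place BK@(0,0)
Op 5: place BQ@(3,4)
Op 6: place BN@(1,0)
Per-piece attacks for B:
  BK@(0,0): attacks (0,1) (1,0) (1,1)
  BN@(0,1): attacks (1,3) (2,2) (2,0)
  BN@(1,0): attacks (2,2) (3,1) (0,2)
  BQ@(3,4): attacks (3,3) (3,2) (3,1) (3,0) (4,4) (2,4) (1,4) (0,4) (4,3) (2,3) (1,2) (0,1) [ray(-1,-1) blocked at (0,1)]
Union (18 distinct): (0,1) (0,2) (0,4) (1,0) (1,1) (1,2) (1,3) (1,4) (2,0) (2,2) (2,3) (2,4) (3,0) (3,1) (3,2) (3,3) (4,3) (4,4)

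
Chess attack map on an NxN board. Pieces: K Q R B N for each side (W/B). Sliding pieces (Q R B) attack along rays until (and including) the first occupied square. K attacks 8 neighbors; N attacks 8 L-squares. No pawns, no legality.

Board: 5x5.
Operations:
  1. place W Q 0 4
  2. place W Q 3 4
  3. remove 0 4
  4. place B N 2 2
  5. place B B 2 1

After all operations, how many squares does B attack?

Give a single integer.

Op 1: place WQ@(0,4)
Op 2: place WQ@(3,4)
Op 3: remove (0,4)
Op 4: place BN@(2,2)
Op 5: place BB@(2,1)
Per-piece attacks for B:
  BB@(2,1): attacks (3,2) (4,3) (3,0) (1,2) (0,3) (1,0)
  BN@(2,2): attacks (3,4) (4,3) (1,4) (0,3) (3,0) (4,1) (1,0) (0,1)
Union (10 distinct): (0,1) (0,3) (1,0) (1,2) (1,4) (3,0) (3,2) (3,4) (4,1) (4,3)

Answer: 10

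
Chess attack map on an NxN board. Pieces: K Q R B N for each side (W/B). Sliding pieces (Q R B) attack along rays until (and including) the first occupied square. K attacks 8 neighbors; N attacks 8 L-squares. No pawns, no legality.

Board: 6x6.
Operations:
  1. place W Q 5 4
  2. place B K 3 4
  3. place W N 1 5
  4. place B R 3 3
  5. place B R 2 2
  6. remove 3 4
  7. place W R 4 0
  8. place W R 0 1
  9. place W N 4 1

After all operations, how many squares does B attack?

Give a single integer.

Op 1: place WQ@(5,4)
Op 2: place BK@(3,4)
Op 3: place WN@(1,5)
Op 4: place BR@(3,3)
Op 5: place BR@(2,2)
Op 6: remove (3,4)
Op 7: place WR@(4,0)
Op 8: place WR@(0,1)
Op 9: place WN@(4,1)
Per-piece attacks for B:
  BR@(2,2): attacks (2,3) (2,4) (2,5) (2,1) (2,0) (3,2) (4,2) (5,2) (1,2) (0,2)
  BR@(3,3): attacks (3,4) (3,5) (3,2) (3,1) (3,0) (4,3) (5,3) (2,3) (1,3) (0,3)
Union (18 distinct): (0,2) (0,3) (1,2) (1,3) (2,0) (2,1) (2,3) (2,4) (2,5) (3,0) (3,1) (3,2) (3,4) (3,5) (4,2) (4,3) (5,2) (5,3)

Answer: 18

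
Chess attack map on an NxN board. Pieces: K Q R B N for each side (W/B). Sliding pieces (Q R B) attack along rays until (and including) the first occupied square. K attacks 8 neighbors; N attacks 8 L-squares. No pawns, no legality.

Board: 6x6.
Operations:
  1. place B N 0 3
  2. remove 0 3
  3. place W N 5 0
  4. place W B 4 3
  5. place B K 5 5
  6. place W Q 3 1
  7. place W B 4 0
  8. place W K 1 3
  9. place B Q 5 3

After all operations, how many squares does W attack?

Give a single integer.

Op 1: place BN@(0,3)
Op 2: remove (0,3)
Op 3: place WN@(5,0)
Op 4: place WB@(4,3)
Op 5: place BK@(5,5)
Op 6: place WQ@(3,1)
Op 7: place WB@(4,0)
Op 8: place WK@(1,3)
Op 9: place BQ@(5,3)
Per-piece attacks for W:
  WK@(1,3): attacks (1,4) (1,2) (2,3) (0,3) (2,4) (2,2) (0,4) (0,2)
  WQ@(3,1): attacks (3,2) (3,3) (3,4) (3,5) (3,0) (4,1) (5,1) (2,1) (1,1) (0,1) (4,2) (5,3) (4,0) (2,2) (1,3) (2,0) [ray(1,1) blocked at (5,3); ray(1,-1) blocked at (4,0); ray(-1,1) blocked at (1,3)]
  WB@(4,0): attacks (5,1) (3,1) [ray(-1,1) blocked at (3,1)]
  WB@(4,3): attacks (5,4) (5,2) (3,4) (2,5) (3,2) (2,1) (1,0)
  WN@(5,0): attacks (4,2) (3,1)
Union (28 distinct): (0,1) (0,2) (0,3) (0,4) (1,0) (1,1) (1,2) (1,3) (1,4) (2,0) (2,1) (2,2) (2,3) (2,4) (2,5) (3,0) (3,1) (3,2) (3,3) (3,4) (3,5) (4,0) (4,1) (4,2) (5,1) (5,2) (5,3) (5,4)

Answer: 28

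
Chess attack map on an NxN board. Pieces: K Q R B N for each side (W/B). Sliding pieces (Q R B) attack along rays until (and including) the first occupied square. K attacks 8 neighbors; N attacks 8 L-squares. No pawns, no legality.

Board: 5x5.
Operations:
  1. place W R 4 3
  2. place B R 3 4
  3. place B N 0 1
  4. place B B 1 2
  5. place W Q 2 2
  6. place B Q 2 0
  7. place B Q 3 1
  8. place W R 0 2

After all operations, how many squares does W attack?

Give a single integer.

Answer: 18

Derivation:
Op 1: place WR@(4,3)
Op 2: place BR@(3,4)
Op 3: place BN@(0,1)
Op 4: place BB@(1,2)
Op 5: place WQ@(2,2)
Op 6: place BQ@(2,0)
Op 7: place BQ@(3,1)
Op 8: place WR@(0,2)
Per-piece attacks for W:
  WR@(0,2): attacks (0,3) (0,4) (0,1) (1,2) [ray(0,-1) blocked at (0,1); ray(1,0) blocked at (1,2)]
  WQ@(2,2): attacks (2,3) (2,4) (2,1) (2,0) (3,2) (4,2) (1,2) (3,3) (4,4) (3,1) (1,3) (0,4) (1,1) (0,0) [ray(0,-1) blocked at (2,0); ray(-1,0) blocked at (1,2); ray(1,-1) blocked at (3,1)]
  WR@(4,3): attacks (4,4) (4,2) (4,1) (4,0) (3,3) (2,3) (1,3) (0,3)
Union (18 distinct): (0,0) (0,1) (0,3) (0,4) (1,1) (1,2) (1,3) (2,0) (2,1) (2,3) (2,4) (3,1) (3,2) (3,3) (4,0) (4,1) (4,2) (4,4)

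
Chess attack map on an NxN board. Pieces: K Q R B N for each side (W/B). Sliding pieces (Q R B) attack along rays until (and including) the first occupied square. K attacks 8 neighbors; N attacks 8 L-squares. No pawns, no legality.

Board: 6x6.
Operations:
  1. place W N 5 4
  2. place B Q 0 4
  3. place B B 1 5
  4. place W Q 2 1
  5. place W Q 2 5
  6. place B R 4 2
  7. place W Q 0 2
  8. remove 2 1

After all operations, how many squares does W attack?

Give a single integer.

Op 1: place WN@(5,4)
Op 2: place BQ@(0,4)
Op 3: place BB@(1,5)
Op 4: place WQ@(2,1)
Op 5: place WQ@(2,5)
Op 6: place BR@(4,2)
Op 7: place WQ@(0,2)
Op 8: remove (2,1)
Per-piece attacks for W:
  WQ@(0,2): attacks (0,3) (0,4) (0,1) (0,0) (1,2) (2,2) (3,2) (4,2) (1,3) (2,4) (3,5) (1,1) (2,0) [ray(0,1) blocked at (0,4); ray(1,0) blocked at (4,2)]
  WQ@(2,5): attacks (2,4) (2,3) (2,2) (2,1) (2,0) (3,5) (4,5) (5,5) (1,5) (3,4) (4,3) (5,2) (1,4) (0,3) [ray(-1,0) blocked at (1,5)]
  WN@(5,4): attacks (3,5) (4,2) (3,3)
Union (23 distinct): (0,0) (0,1) (0,3) (0,4) (1,1) (1,2) (1,3) (1,4) (1,5) (2,0) (2,1) (2,2) (2,3) (2,4) (3,2) (3,3) (3,4) (3,5) (4,2) (4,3) (4,5) (5,2) (5,5)

Answer: 23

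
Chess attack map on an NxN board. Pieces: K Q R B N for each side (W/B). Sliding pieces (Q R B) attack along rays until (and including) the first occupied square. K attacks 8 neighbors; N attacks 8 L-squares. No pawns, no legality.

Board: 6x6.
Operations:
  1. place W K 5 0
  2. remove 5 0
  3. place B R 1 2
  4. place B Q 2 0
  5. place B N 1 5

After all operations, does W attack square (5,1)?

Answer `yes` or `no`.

Op 1: place WK@(5,0)
Op 2: remove (5,0)
Op 3: place BR@(1,2)
Op 4: place BQ@(2,0)
Op 5: place BN@(1,5)
Per-piece attacks for W:
W attacks (5,1): no

Answer: no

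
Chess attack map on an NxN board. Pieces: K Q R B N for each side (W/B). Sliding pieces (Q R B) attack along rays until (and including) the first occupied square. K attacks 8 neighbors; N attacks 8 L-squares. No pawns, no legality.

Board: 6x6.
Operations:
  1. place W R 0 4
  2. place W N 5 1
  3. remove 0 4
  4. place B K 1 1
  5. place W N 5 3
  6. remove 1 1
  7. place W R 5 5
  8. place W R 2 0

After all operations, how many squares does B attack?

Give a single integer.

Answer: 0

Derivation:
Op 1: place WR@(0,4)
Op 2: place WN@(5,1)
Op 3: remove (0,4)
Op 4: place BK@(1,1)
Op 5: place WN@(5,3)
Op 6: remove (1,1)
Op 7: place WR@(5,5)
Op 8: place WR@(2,0)
Per-piece attacks for B:
Union (0 distinct): (none)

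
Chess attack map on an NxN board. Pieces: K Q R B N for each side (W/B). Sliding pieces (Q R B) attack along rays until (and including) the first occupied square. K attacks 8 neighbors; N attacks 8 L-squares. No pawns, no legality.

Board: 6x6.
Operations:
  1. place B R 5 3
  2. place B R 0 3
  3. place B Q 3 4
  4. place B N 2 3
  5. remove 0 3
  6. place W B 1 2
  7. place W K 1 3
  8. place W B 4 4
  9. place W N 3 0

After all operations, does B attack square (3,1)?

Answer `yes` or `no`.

Answer: yes

Derivation:
Op 1: place BR@(5,3)
Op 2: place BR@(0,3)
Op 3: place BQ@(3,4)
Op 4: place BN@(2,3)
Op 5: remove (0,3)
Op 6: place WB@(1,2)
Op 7: place WK@(1,3)
Op 8: place WB@(4,4)
Op 9: place WN@(3,0)
Per-piece attacks for B:
  BN@(2,3): attacks (3,5) (4,4) (1,5) (0,4) (3,1) (4,2) (1,1) (0,2)
  BQ@(3,4): attacks (3,5) (3,3) (3,2) (3,1) (3,0) (4,4) (2,4) (1,4) (0,4) (4,5) (4,3) (5,2) (2,5) (2,3) [ray(0,-1) blocked at (3,0); ray(1,0) blocked at (4,4); ray(-1,-1) blocked at (2,3)]
  BR@(5,3): attacks (5,4) (5,5) (5,2) (5,1) (5,0) (4,3) (3,3) (2,3) [ray(-1,0) blocked at (2,3)]
B attacks (3,1): yes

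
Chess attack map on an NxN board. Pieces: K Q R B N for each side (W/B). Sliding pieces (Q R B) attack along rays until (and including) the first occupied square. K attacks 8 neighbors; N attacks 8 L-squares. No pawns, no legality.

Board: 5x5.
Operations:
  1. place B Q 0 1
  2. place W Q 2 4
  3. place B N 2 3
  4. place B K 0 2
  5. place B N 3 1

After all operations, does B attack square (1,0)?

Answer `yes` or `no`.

Op 1: place BQ@(0,1)
Op 2: place WQ@(2,4)
Op 3: place BN@(2,3)
Op 4: place BK@(0,2)
Op 5: place BN@(3,1)
Per-piece attacks for B:
  BQ@(0,1): attacks (0,2) (0,0) (1,1) (2,1) (3,1) (1,2) (2,3) (1,0) [ray(0,1) blocked at (0,2); ray(1,0) blocked at (3,1); ray(1,1) blocked at (2,3)]
  BK@(0,2): attacks (0,3) (0,1) (1,2) (1,3) (1,1)
  BN@(2,3): attacks (4,4) (0,4) (3,1) (4,2) (1,1) (0,2)
  BN@(3,1): attacks (4,3) (2,3) (1,2) (1,0)
B attacks (1,0): yes

Answer: yes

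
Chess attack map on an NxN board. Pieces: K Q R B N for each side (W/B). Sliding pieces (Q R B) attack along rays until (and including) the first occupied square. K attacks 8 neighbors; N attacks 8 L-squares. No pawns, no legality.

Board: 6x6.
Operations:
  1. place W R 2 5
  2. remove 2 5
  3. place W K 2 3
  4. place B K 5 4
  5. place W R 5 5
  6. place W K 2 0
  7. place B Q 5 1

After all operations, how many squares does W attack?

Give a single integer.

Op 1: place WR@(2,5)
Op 2: remove (2,5)
Op 3: place WK@(2,3)
Op 4: place BK@(5,4)
Op 5: place WR@(5,5)
Op 6: place WK@(2,0)
Op 7: place BQ@(5,1)
Per-piece attacks for W:
  WK@(2,0): attacks (2,1) (3,0) (1,0) (3,1) (1,1)
  WK@(2,3): attacks (2,4) (2,2) (3,3) (1,3) (3,4) (3,2) (1,4) (1,2)
  WR@(5,5): attacks (5,4) (4,5) (3,5) (2,5) (1,5) (0,5) [ray(0,-1) blocked at (5,4)]
Union (19 distinct): (0,5) (1,0) (1,1) (1,2) (1,3) (1,4) (1,5) (2,1) (2,2) (2,4) (2,5) (3,0) (3,1) (3,2) (3,3) (3,4) (3,5) (4,5) (5,4)

Answer: 19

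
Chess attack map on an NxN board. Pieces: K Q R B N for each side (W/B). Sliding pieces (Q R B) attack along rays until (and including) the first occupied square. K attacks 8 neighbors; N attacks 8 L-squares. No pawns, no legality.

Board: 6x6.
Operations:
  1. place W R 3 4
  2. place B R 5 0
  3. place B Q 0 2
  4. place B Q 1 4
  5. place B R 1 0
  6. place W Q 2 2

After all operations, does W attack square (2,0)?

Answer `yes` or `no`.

Op 1: place WR@(3,4)
Op 2: place BR@(5,0)
Op 3: place BQ@(0,2)
Op 4: place BQ@(1,4)
Op 5: place BR@(1,0)
Op 6: place WQ@(2,2)
Per-piece attacks for W:
  WQ@(2,2): attacks (2,3) (2,4) (2,5) (2,1) (2,0) (3,2) (4,2) (5,2) (1,2) (0,2) (3,3) (4,4) (5,5) (3,1) (4,0) (1,3) (0,4) (1,1) (0,0) [ray(-1,0) blocked at (0,2)]
  WR@(3,4): attacks (3,5) (3,3) (3,2) (3,1) (3,0) (4,4) (5,4) (2,4) (1,4) [ray(-1,0) blocked at (1,4)]
W attacks (2,0): yes

Answer: yes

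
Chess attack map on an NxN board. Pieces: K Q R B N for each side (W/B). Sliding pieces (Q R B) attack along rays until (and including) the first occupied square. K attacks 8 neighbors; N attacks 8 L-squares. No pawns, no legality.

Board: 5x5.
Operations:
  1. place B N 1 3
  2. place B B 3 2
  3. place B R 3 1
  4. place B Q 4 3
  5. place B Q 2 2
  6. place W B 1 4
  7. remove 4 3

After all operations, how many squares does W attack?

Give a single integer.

Op 1: place BN@(1,3)
Op 2: place BB@(3,2)
Op 3: place BR@(3,1)
Op 4: place BQ@(4,3)
Op 5: place BQ@(2,2)
Op 6: place WB@(1,4)
Op 7: remove (4,3)
Per-piece attacks for W:
  WB@(1,4): attacks (2,3) (3,2) (0,3) [ray(1,-1) blocked at (3,2)]
Union (3 distinct): (0,3) (2,3) (3,2)

Answer: 3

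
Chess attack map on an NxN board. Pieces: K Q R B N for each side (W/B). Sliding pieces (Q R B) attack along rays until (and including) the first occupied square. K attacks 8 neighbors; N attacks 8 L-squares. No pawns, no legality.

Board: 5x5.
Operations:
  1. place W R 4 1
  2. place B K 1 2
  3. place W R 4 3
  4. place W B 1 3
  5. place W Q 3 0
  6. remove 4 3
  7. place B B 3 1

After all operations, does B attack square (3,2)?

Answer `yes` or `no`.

Answer: no

Derivation:
Op 1: place WR@(4,1)
Op 2: place BK@(1,2)
Op 3: place WR@(4,3)
Op 4: place WB@(1,3)
Op 5: place WQ@(3,0)
Op 6: remove (4,3)
Op 7: place BB@(3,1)
Per-piece attacks for B:
  BK@(1,2): attacks (1,3) (1,1) (2,2) (0,2) (2,3) (2,1) (0,3) (0,1)
  BB@(3,1): attacks (4,2) (4,0) (2,2) (1,3) (2,0) [ray(-1,1) blocked at (1,3)]
B attacks (3,2): no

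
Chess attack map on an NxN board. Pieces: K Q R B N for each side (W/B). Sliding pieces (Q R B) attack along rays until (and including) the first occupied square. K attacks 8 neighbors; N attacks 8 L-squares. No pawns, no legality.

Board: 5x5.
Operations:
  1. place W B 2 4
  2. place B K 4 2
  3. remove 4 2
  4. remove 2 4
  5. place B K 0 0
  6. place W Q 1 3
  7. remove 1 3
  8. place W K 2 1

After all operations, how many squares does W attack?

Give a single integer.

Op 1: place WB@(2,4)
Op 2: place BK@(4,2)
Op 3: remove (4,2)
Op 4: remove (2,4)
Op 5: place BK@(0,0)
Op 6: place WQ@(1,3)
Op 7: remove (1,3)
Op 8: place WK@(2,1)
Per-piece attacks for W:
  WK@(2,1): attacks (2,2) (2,0) (3,1) (1,1) (3,2) (3,0) (1,2) (1,0)
Union (8 distinct): (1,0) (1,1) (1,2) (2,0) (2,2) (3,0) (3,1) (3,2)

Answer: 8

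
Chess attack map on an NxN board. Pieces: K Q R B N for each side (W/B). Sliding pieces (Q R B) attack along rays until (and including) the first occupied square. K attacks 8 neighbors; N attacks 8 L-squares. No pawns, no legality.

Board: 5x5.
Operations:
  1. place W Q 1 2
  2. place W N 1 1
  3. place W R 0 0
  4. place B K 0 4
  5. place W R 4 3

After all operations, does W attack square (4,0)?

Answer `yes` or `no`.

Op 1: place WQ@(1,2)
Op 2: place WN@(1,1)
Op 3: place WR@(0,0)
Op 4: place BK@(0,4)
Op 5: place WR@(4,3)
Per-piece attacks for W:
  WR@(0,0): attacks (0,1) (0,2) (0,3) (0,4) (1,0) (2,0) (3,0) (4,0) [ray(0,1) blocked at (0,4)]
  WN@(1,1): attacks (2,3) (3,2) (0,3) (3,0)
  WQ@(1,2): attacks (1,3) (1,4) (1,1) (2,2) (3,2) (4,2) (0,2) (2,3) (3,4) (2,1) (3,0) (0,3) (0,1) [ray(0,-1) blocked at (1,1)]
  WR@(4,3): attacks (4,4) (4,2) (4,1) (4,0) (3,3) (2,3) (1,3) (0,3)
W attacks (4,0): yes

Answer: yes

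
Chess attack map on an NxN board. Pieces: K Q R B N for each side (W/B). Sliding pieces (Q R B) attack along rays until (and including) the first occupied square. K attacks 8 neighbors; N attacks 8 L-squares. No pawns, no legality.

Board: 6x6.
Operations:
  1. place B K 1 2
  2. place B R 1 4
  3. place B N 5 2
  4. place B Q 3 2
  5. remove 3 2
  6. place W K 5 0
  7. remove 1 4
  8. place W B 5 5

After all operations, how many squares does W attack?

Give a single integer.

Answer: 8

Derivation:
Op 1: place BK@(1,2)
Op 2: place BR@(1,4)
Op 3: place BN@(5,2)
Op 4: place BQ@(3,2)
Op 5: remove (3,2)
Op 6: place WK@(5,0)
Op 7: remove (1,4)
Op 8: place WB@(5,5)
Per-piece attacks for W:
  WK@(5,0): attacks (5,1) (4,0) (4,1)
  WB@(5,5): attacks (4,4) (3,3) (2,2) (1,1) (0,0)
Union (8 distinct): (0,0) (1,1) (2,2) (3,3) (4,0) (4,1) (4,4) (5,1)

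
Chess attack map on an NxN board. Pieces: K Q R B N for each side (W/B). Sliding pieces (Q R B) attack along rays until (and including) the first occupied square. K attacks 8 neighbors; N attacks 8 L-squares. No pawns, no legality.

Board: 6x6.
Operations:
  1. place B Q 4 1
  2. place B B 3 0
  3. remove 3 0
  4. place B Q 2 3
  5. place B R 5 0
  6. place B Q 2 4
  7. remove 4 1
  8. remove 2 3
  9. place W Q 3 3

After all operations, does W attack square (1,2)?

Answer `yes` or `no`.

Answer: no

Derivation:
Op 1: place BQ@(4,1)
Op 2: place BB@(3,0)
Op 3: remove (3,0)
Op 4: place BQ@(2,3)
Op 5: place BR@(5,0)
Op 6: place BQ@(2,4)
Op 7: remove (4,1)
Op 8: remove (2,3)
Op 9: place WQ@(3,3)
Per-piece attacks for W:
  WQ@(3,3): attacks (3,4) (3,5) (3,2) (3,1) (3,0) (4,3) (5,3) (2,3) (1,3) (0,3) (4,4) (5,5) (4,2) (5,1) (2,4) (2,2) (1,1) (0,0) [ray(-1,1) blocked at (2,4)]
W attacks (1,2): no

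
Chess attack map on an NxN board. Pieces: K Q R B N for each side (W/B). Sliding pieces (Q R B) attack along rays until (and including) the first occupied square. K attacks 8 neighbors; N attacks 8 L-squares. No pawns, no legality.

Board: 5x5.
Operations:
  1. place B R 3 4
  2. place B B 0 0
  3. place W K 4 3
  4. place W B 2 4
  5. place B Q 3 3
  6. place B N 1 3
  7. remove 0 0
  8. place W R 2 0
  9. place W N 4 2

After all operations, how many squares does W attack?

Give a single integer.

Answer: 14

Derivation:
Op 1: place BR@(3,4)
Op 2: place BB@(0,0)
Op 3: place WK@(4,3)
Op 4: place WB@(2,4)
Op 5: place BQ@(3,3)
Op 6: place BN@(1,3)
Op 7: remove (0,0)
Op 8: place WR@(2,0)
Op 9: place WN@(4,2)
Per-piece attacks for W:
  WR@(2,0): attacks (2,1) (2,2) (2,3) (2,4) (3,0) (4,0) (1,0) (0,0) [ray(0,1) blocked at (2,4)]
  WB@(2,4): attacks (3,3) (1,3) [ray(1,-1) blocked at (3,3); ray(-1,-1) blocked at (1,3)]
  WN@(4,2): attacks (3,4) (2,3) (3,0) (2,1)
  WK@(4,3): attacks (4,4) (4,2) (3,3) (3,4) (3,2)
Union (14 distinct): (0,0) (1,0) (1,3) (2,1) (2,2) (2,3) (2,4) (3,0) (3,2) (3,3) (3,4) (4,0) (4,2) (4,4)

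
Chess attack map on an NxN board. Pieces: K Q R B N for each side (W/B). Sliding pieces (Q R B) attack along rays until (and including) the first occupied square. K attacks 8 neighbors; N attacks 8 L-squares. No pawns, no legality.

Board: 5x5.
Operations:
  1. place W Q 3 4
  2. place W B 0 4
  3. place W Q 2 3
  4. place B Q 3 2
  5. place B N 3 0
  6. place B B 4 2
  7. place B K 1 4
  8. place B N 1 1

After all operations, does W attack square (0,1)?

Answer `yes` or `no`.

Op 1: place WQ@(3,4)
Op 2: place WB@(0,4)
Op 3: place WQ@(2,3)
Op 4: place BQ@(3,2)
Op 5: place BN@(3,0)
Op 6: place BB@(4,2)
Op 7: place BK@(1,4)
Op 8: place BN@(1,1)
Per-piece attacks for W:
  WB@(0,4): attacks (1,3) (2,2) (3,1) (4,0)
  WQ@(2,3): attacks (2,4) (2,2) (2,1) (2,0) (3,3) (4,3) (1,3) (0,3) (3,4) (3,2) (1,4) (1,2) (0,1) [ray(1,1) blocked at (3,4); ray(1,-1) blocked at (3,2); ray(-1,1) blocked at (1,4)]
  WQ@(3,4): attacks (3,3) (3,2) (4,4) (2,4) (1,4) (4,3) (2,3) [ray(0,-1) blocked at (3,2); ray(-1,0) blocked at (1,4); ray(-1,-1) blocked at (2,3)]
W attacks (0,1): yes

Answer: yes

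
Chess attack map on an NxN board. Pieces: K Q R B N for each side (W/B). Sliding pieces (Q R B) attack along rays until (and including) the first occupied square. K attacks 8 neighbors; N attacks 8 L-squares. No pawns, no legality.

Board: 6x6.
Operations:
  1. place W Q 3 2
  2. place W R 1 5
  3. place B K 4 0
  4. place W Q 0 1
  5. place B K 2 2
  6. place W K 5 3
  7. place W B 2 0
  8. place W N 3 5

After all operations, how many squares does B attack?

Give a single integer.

Op 1: place WQ@(3,2)
Op 2: place WR@(1,5)
Op 3: place BK@(4,0)
Op 4: place WQ@(0,1)
Op 5: place BK@(2,2)
Op 6: place WK@(5,3)
Op 7: place WB@(2,0)
Op 8: place WN@(3,5)
Per-piece attacks for B:
  BK@(2,2): attacks (2,3) (2,1) (3,2) (1,2) (3,3) (3,1) (1,3) (1,1)
  BK@(4,0): attacks (4,1) (5,0) (3,0) (5,1) (3,1)
Union (12 distinct): (1,1) (1,2) (1,3) (2,1) (2,3) (3,0) (3,1) (3,2) (3,3) (4,1) (5,0) (5,1)

Answer: 12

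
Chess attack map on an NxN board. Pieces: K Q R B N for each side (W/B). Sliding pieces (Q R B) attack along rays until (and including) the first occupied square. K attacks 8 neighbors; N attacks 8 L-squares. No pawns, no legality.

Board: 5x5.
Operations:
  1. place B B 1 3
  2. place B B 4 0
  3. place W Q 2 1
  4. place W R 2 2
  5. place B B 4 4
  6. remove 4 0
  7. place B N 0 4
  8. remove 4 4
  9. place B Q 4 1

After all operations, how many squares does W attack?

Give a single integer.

Op 1: place BB@(1,3)
Op 2: place BB@(4,0)
Op 3: place WQ@(2,1)
Op 4: place WR@(2,2)
Op 5: place BB@(4,4)
Op 6: remove (4,0)
Op 7: place BN@(0,4)
Op 8: remove (4,4)
Op 9: place BQ@(4,1)
Per-piece attacks for W:
  WQ@(2,1): attacks (2,2) (2,0) (3,1) (4,1) (1,1) (0,1) (3,2) (4,3) (3,0) (1,2) (0,3) (1,0) [ray(0,1) blocked at (2,2); ray(1,0) blocked at (4,1)]
  WR@(2,2): attacks (2,3) (2,4) (2,1) (3,2) (4,2) (1,2) (0,2) [ray(0,-1) blocked at (2,1)]
Union (17 distinct): (0,1) (0,2) (0,3) (1,0) (1,1) (1,2) (2,0) (2,1) (2,2) (2,3) (2,4) (3,0) (3,1) (3,2) (4,1) (4,2) (4,3)

Answer: 17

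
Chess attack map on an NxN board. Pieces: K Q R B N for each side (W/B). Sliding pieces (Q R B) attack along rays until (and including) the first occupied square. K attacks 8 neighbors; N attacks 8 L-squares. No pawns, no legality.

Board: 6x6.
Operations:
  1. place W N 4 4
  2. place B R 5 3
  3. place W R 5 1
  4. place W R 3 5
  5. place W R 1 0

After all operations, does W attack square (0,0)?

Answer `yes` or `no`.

Op 1: place WN@(4,4)
Op 2: place BR@(5,3)
Op 3: place WR@(5,1)
Op 4: place WR@(3,5)
Op 5: place WR@(1,0)
Per-piece attacks for W:
  WR@(1,0): attacks (1,1) (1,2) (1,3) (1,4) (1,5) (2,0) (3,0) (4,0) (5,0) (0,0)
  WR@(3,5): attacks (3,4) (3,3) (3,2) (3,1) (3,0) (4,5) (5,5) (2,5) (1,5) (0,5)
  WN@(4,4): attacks (2,5) (5,2) (3,2) (2,3)
  WR@(5,1): attacks (5,2) (5,3) (5,0) (4,1) (3,1) (2,1) (1,1) (0,1) [ray(0,1) blocked at (5,3)]
W attacks (0,0): yes

Answer: yes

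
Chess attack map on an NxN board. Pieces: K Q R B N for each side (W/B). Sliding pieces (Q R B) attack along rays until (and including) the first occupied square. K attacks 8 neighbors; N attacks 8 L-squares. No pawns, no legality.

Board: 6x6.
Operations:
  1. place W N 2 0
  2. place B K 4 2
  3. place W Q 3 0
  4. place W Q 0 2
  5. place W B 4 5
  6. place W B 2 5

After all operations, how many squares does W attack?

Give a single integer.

Op 1: place WN@(2,0)
Op 2: place BK@(4,2)
Op 3: place WQ@(3,0)
Op 4: place WQ@(0,2)
Op 5: place WB@(4,5)
Op 6: place WB@(2,5)
Per-piece attacks for W:
  WQ@(0,2): attacks (0,3) (0,4) (0,5) (0,1) (0,0) (1,2) (2,2) (3,2) (4,2) (1,3) (2,4) (3,5) (1,1) (2,0) [ray(1,0) blocked at (4,2); ray(1,-1) blocked at (2,0)]
  WN@(2,0): attacks (3,2) (4,1) (1,2) (0,1)
  WB@(2,5): attacks (3,4) (4,3) (5,2) (1,4) (0,3)
  WQ@(3,0): attacks (3,1) (3,2) (3,3) (3,4) (3,5) (4,0) (5,0) (2,0) (4,1) (5,2) (2,1) (1,2) (0,3) [ray(-1,0) blocked at (2,0)]
  WB@(4,5): attacks (5,4) (3,4) (2,3) (1,2) (0,1)
Union (26 distinct): (0,0) (0,1) (0,3) (0,4) (0,5) (1,1) (1,2) (1,3) (1,4) (2,0) (2,1) (2,2) (2,3) (2,4) (3,1) (3,2) (3,3) (3,4) (3,5) (4,0) (4,1) (4,2) (4,3) (5,0) (5,2) (5,4)

Answer: 26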